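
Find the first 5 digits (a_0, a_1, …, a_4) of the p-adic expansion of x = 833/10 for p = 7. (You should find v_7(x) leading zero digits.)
(a_0, …, a_4) = (0, 0, 1, 5, 0)

v_7(833/10) = 2, so a_0 = ... = a_1 = 0. Factor out: x = 7^2 · u with u = 17/10 a unit in ℤ_7. Expand u iteratively via a_{v+i} = u_i mod 7, u_{i+1} = (u_i − a_{v+i})/7:
  u_0 = 17/10;  a_2 = 1;  u_1 = (u_0 − 1)/7 = 1/10
  u_1 = 1/10;  a_3 = 5;  u_2 = (u_1 − 5)/7 = -7/10
  u_2 = -7/10;  a_4 = 0;  u_3 = (u_2 − 0)/7 = -1/10
Digits: (0, 0, 1, 5, 0).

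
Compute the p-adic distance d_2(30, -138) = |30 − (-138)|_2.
d_2(30, -138) = 1/8

Step 1 — x − y = 30 − (-138) = 168. Step 2 — v_2(168) = 3 (factor: 168 = (2^3 · 21); the sign does not affect v_p). Step 3 — |x − y|_2 = 2^{-3} = 1/8.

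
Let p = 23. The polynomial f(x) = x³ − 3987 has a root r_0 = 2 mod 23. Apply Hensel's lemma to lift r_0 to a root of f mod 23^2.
r_1 = 25 (mod 529)

Hensel: r_{i+1} = r_i − f(r_i)/f′(r_i) mod 23^{i+2}, where f′(x) = 3x². Iterate:
  r_0 = 2 (mod 23)
  r_1 = 25 (mod 529)
Final: r = 25 with f(r) ≡ 0 mod 23^2.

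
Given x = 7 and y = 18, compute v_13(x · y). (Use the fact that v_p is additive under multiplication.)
v_13(126) = 0

v_p(x) = 0 (factor: 7 = 13^0 · 7); v_p(y) = 0 (factor: 18 = 13^0 · 18). Additivity: v_p(xy) = v_p(x) + v_p(y) = 0 + 0 = 0. (Direct check: xy = 126 = 13^0 · (126).)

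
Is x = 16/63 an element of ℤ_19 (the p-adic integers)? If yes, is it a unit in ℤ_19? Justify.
x ∈ ℤ_19^× (unit); v_19(x) = 0

ℤ_19 = {x ∈ ℚ_19 : v_19(x) ≥ 0} and ℤ_19^× = {x ∈ ℤ_19 : v_19(x) = 0}. Here v_19(16/63) = v_19(num) − v_19(den) = 0; compare against these criteria.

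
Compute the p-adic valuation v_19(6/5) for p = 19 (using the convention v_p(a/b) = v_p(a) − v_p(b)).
v_19(6/5) = 0

Factor powers of 19 from the numerator and denominator of the reduced fraction: 6 = 19^0 · 6 and 5 = 19^0 · 5. Apply v_p(a/b) = v_p(a) − v_p(b): v_19(6/5) = 0 − 0 = 0.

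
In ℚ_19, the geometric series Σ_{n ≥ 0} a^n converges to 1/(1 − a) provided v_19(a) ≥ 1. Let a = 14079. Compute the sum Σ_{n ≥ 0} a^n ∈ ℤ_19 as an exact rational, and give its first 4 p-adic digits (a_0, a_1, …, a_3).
Σ a^n = 1/(1 − a) = -1/14078;  first 4 digits = (1, 0, 1, 2)

v_19(a) = 2 ≥ 1, so the series converges in ℤ_19 to 1/(1 − a) = 1/(1 − 14079) = -1/14078. Expand this rational in ℤ_19: compute digits iteratively via d_i = x_i mod 19, x_{i+1} = (x_i − d_i)/19. The first 4 digits are (1, 0, 1, 2).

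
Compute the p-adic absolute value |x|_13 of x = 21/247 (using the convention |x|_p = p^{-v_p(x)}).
|21/247|_13 = 13

Step 1 — compute v_13(x) by factoring powers of 13 out of the numerator and denominator: v_13(21/247) = -1. Step 2 — apply |x|_p = p^{-v_p(x)} = 13^{1} = 13.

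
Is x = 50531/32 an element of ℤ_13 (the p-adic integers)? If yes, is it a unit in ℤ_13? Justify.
x ∈ ℤ_13 but not a unit; v_13(x) = 3 > 0

ℤ_13 = {x ∈ ℚ_13 : v_13(x) ≥ 0} and ℤ_13^× = {x ∈ ℤ_13 : v_13(x) = 0}. Here v_13(50531/32) = v_13(num) − v_13(den) = 3; compare against these criteria.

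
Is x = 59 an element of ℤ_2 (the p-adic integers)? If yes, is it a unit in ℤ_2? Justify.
x ∈ ℤ_2^× (unit); v_2(x) = 0

ℤ_2 = {x ∈ ℚ_2 : v_2(x) ≥ 0} and ℤ_2^× = {x ∈ ℤ_2 : v_2(x) = 0}. Here v_2(59) = v_2(num) − v_2(den) = 0; compare against these criteria.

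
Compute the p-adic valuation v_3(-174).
v_3(-174) = 1

v_3(n) is the largest exponent k such that 3^k divides n. Factor out: -174 = -3^1 · 58. (Sign doesn't affect v_p.) So v_3(-174) = 1.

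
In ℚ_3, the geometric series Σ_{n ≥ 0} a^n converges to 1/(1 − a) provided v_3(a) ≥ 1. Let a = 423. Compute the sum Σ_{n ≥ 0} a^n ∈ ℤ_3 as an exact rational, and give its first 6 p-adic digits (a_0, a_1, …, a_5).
Σ a^n = 1/(1 − a) = -1/422;  first 6 digits = (1, 0, 2, 0, 0, 0)

v_3(a) = 2 ≥ 1, so the series converges in ℤ_3 to 1/(1 − a) = 1/(1 − 423) = -1/422. Expand this rational in ℤ_3: compute digits iteratively via d_i = x_i mod 3, x_{i+1} = (x_i − d_i)/3. The first 6 digits are (1, 0, 2, 0, 0, 0).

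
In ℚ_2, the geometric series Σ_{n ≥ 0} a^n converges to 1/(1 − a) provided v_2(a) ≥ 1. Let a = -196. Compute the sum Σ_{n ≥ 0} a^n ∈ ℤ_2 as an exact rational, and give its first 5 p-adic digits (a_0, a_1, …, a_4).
Σ a^n = 1/(1 − a) = 1/197;  first 5 digits = (1, 0, 1, 1, 0)

v_2(a) = 2 ≥ 1, so the series converges in ℤ_2 to 1/(1 − a) = 1/(1 − (-196)) = 1/197. Expand this rational in ℤ_2: compute digits iteratively via d_i = x_i mod 2, x_{i+1} = (x_i − d_i)/2. The first 5 digits are (1, 0, 1, 1, 0).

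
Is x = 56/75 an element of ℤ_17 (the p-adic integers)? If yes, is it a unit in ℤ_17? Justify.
x ∈ ℤ_17^× (unit); v_17(x) = 0

ℤ_17 = {x ∈ ℚ_17 : v_17(x) ≥ 0} and ℤ_17^× = {x ∈ ℤ_17 : v_17(x) = 0}. Here v_17(56/75) = v_17(num) − v_17(den) = 0; compare against these criteria.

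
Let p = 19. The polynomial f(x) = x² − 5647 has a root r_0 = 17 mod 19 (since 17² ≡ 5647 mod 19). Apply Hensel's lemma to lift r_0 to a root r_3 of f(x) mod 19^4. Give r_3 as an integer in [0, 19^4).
r_3 = 112573 (mod 130321)

Hensel's recurrence: r_{i+1} = r_i − f(r_i)·(f′(r_i))^{-1} mod 19^{i+2}, with f′(x) = 2x. Iterate:
  r_0 = 17 (mod 19)
  r_1 = 302 (mod 361)
  r_2 = 2829 (mod 6859)
  r_3 = 112573 (mod 130321)
Final: r_3 = 112573, and one checks f(r_3) ≡ 0 mod 19^4.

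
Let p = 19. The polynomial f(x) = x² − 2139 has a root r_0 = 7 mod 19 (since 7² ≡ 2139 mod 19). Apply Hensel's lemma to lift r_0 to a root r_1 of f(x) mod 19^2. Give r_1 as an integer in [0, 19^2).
r_1 = 311 (mod 361)

Hensel's recurrence: r_{i+1} = r_i − f(r_i)·(f′(r_i))^{-1} mod 19^{i+2}, with f′(x) = 2x. Iterate:
  r_0 = 7 (mod 19)
  r_1 = 311 (mod 361)
Final: r_1 = 311, and one checks f(r_1) ≡ 0 mod 19^2.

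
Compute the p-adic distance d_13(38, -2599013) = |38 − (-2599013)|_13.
d_13(38, -2599013) = 1/371293

Step 1 — x − y = 38 − (-2599013) = 2599051. Step 2 — v_13(2599051) = 5 (factor: 2599051 = (13^5 · 7); the sign does not affect v_p). Step 3 — |x − y|_13 = 13^{-5} = 1/371293.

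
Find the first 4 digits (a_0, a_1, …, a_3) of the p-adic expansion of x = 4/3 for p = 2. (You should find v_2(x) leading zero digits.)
(a_0, …, a_3) = (0, 0, 1, 1)

v_2(4/3) = 2, so a_0 = ... = a_1 = 0. Factor out: x = 2^2 · u with u = 1/3 a unit in ℤ_2. Expand u iteratively via a_{v+i} = u_i mod 2, u_{i+1} = (u_i − a_{v+i})/2:
  u_0 = 1/3;  a_2 = 1;  u_1 = (u_0 − 1)/2 = -1/3
  u_1 = -1/3;  a_3 = 1;  u_2 = (u_1 − 1)/2 = -2/3
Digits: (0, 0, 1, 1).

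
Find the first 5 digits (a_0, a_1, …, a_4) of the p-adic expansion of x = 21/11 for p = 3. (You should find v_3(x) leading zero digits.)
(a_0, …, a_4) = (0, 2, 2, 0, 0)

v_3(21/11) = 1, so a_0 = ... = a_0 = 0. Factor out: x = 3^1 · u with u = 7/11 a unit in ℤ_3. Expand u iteratively via a_{v+i} = u_i mod 3, u_{i+1} = (u_i − a_{v+i})/3:
  u_0 = 7/11;  a_1 = 2;  u_1 = (u_0 − 2)/3 = -5/11
  u_1 = -5/11;  a_2 = 2;  u_2 = (u_1 − 2)/3 = -9/11
  u_2 = -9/11;  a_3 = 0;  u_3 = (u_2 − 0)/3 = -3/11
  u_3 = -3/11;  a_4 = 0;  u_4 = (u_3 − 0)/3 = -1/11
Digits: (0, 2, 2, 0, 0).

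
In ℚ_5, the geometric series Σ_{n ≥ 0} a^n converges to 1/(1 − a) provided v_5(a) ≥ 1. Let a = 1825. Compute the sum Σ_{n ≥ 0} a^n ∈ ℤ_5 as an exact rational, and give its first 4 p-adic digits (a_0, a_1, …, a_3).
Σ a^n = 1/(1 − a) = -1/1824;  first 4 digits = (1, 0, 3, 4)

v_5(a) = 2 ≥ 1, so the series converges in ℤ_5 to 1/(1 − a) = 1/(1 − 1825) = -1/1824. Expand this rational in ℤ_5: compute digits iteratively via d_i = x_i mod 5, x_{i+1} = (x_i − d_i)/5. The first 4 digits are (1, 0, 3, 4).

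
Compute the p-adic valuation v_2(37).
v_2(37) = 0

v_2(n) is the largest exponent k such that 2^k divides n. Factor out: 37 = 2^0 · 37. (Sign doesn't affect v_p.) So v_2(37) = 0.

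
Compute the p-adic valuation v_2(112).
v_2(112) = 4

v_2(n) is the largest exponent k such that 2^k divides n. Factor out: 112 = 2^4 · 7. (Sign doesn't affect v_p.) So v_2(112) = 4.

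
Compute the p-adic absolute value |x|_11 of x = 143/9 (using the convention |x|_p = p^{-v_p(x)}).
|143/9|_11 = 1/11

Step 1 — compute v_11(x) by factoring powers of 11 out of the numerator and denominator: v_11(143/9) = 1. Step 2 — apply |x|_p = p^{-v_p(x)} = 11^{-1} = 1/11.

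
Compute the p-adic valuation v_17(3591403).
v_17(3591403) = 4

v_17(n) is the largest exponent k such that 17^k divides n. Factor out: 3591403 = 17^4 · 43. (Sign doesn't affect v_p.) So v_17(3591403) = 4.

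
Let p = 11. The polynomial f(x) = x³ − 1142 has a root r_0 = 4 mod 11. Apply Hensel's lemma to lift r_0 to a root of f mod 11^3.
r_2 = 697 (mod 1331)

Hensel: r_{i+1} = r_i − f(r_i)/f′(r_i) mod 11^{i+2}, where f′(x) = 3x². Iterate:
  r_0 = 4 (mod 11)
  r_1 = 92 (mod 121)
  r_2 = 697 (mod 1331)
Final: r = 697 with f(r) ≡ 0 mod 11^3.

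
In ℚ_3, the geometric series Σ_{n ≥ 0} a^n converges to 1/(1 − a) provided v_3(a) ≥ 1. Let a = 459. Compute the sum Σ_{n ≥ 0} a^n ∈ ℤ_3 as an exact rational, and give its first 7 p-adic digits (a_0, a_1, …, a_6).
Σ a^n = 1/(1 − a) = -1/458;  first 7 digits = (1, 0, 0, 2, 2, 1, 1)

v_3(a) = 3 ≥ 1, so the series converges in ℤ_3 to 1/(1 − a) = 1/(1 − 459) = -1/458. Expand this rational in ℤ_3: compute digits iteratively via d_i = x_i mod 3, x_{i+1} = (x_i − d_i)/3. The first 7 digits are (1, 0, 0, 2, 2, 1, 1).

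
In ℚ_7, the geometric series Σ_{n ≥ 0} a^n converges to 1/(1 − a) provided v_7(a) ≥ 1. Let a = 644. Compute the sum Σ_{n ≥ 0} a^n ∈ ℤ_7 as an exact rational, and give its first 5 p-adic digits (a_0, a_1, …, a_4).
Σ a^n = 1/(1 − a) = -1/643;  first 5 digits = (1, 1, 0, 1, 3)

v_7(a) = 1 ≥ 1, so the series converges in ℤ_7 to 1/(1 − a) = 1/(1 − 644) = -1/643. Expand this rational in ℤ_7: compute digits iteratively via d_i = x_i mod 7, x_{i+1} = (x_i − d_i)/7. The first 5 digits are (1, 1, 0, 1, 3).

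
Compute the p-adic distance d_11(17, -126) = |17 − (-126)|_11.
d_11(17, -126) = 1/11

Step 1 — x − y = 17 − (-126) = 143. Step 2 — v_11(143) = 1 (factor: 143 = (11^1 · 13); the sign does not affect v_p). Step 3 — |x − y|_11 = 11^{-1} = 1/11.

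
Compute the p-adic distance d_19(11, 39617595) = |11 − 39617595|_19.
d_19(11, 39617595) = 1/2476099

Step 1 — x − y = 11 − 39617595 = -39617584. Step 2 — v_19(-39617584) = 5 (factor: -39617584 = −(19^5 · 16); the sign does not affect v_p). Step 3 — |x − y|_19 = 19^{-5} = 1/2476099.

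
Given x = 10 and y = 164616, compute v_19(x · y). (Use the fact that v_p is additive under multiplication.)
v_19(1646160) = 3

v_p(x) = 0 (factor: 10 = 19^0 · 10); v_p(y) = 3 (factor: 164616 = 19^3 · 24). Additivity: v_p(xy) = v_p(x) + v_p(y) = 0 + 3 = 3. (Direct check: xy = 1646160 = 19^3 · (240).)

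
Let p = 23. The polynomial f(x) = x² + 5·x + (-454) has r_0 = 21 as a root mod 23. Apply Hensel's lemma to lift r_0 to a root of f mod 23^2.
r_1 = 458 (mod 529)

Hensel: r_{i+1} = r_i − f(r_i)·(f′(r_i))^{-1} mod 23^{i+2}, f′(x) = 2x + 5. Iterate:
  r_0 = 21 (mod 23)
  r_1 = 458 (mod 529)
Final: r = 458 satisfies f(r) ≡ 0 mod 23^2.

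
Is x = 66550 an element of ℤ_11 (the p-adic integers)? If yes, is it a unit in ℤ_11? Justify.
x ∈ ℤ_11 but not a unit; v_11(x) = 3 > 0

ℤ_11 = {x ∈ ℚ_11 : v_11(x) ≥ 0} and ℤ_11^× = {x ∈ ℤ_11 : v_11(x) = 0}. Here v_11(66550) = v_11(num) − v_11(den) = 3; compare against these criteria.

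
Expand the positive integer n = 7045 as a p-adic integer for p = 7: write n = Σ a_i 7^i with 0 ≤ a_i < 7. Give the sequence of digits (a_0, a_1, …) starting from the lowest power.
(a_0, a_1, …) = (3, 5, 3, 6, 2)

Repeated division by 7 gives the digits low-to-high: 7045 = 3 + 5·7^1 + 3·7^2 + 6·7^3 + 2·7^4. Digit sequence: (3, 5, 3, 6, 2).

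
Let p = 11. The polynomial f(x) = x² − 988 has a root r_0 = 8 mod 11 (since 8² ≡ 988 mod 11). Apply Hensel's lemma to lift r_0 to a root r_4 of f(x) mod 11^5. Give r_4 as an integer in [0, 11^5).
r_4 = 129687 (mod 161051)

Hensel's recurrence: r_{i+1} = r_i − f(r_i)·(f′(r_i))^{-1} mod 11^{i+2}, with f′(x) = 2x. Iterate:
  r_0 = 8 (mod 11)
  r_1 = 96 (mod 121)
  r_2 = 580 (mod 1331)
  r_3 = 12559 (mod 14641)
  r_4 = 129687 (mod 161051)
Final: r_4 = 129687, and one checks f(r_4) ≡ 0 mod 11^5.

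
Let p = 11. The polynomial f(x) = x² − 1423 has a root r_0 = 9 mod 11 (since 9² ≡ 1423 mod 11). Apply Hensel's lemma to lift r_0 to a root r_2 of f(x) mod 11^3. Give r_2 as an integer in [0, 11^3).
r_2 = 97 (mod 1331)

Hensel's recurrence: r_{i+1} = r_i − f(r_i)·(f′(r_i))^{-1} mod 11^{i+2}, with f′(x) = 2x. Iterate:
  r_0 = 9 (mod 11)
  r_1 = 97 (mod 121)
  r_2 = 97 (mod 1331)
Final: r_2 = 97, and one checks f(r_2) ≡ 0 mod 11^3.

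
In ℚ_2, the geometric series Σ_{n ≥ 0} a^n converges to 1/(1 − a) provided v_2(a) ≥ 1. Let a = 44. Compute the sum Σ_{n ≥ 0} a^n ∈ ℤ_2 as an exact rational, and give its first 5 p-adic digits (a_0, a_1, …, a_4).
Σ a^n = 1/(1 − a) = -1/43;  first 5 digits = (1, 0, 1, 1, 1)

v_2(a) = 2 ≥ 1, so the series converges in ℤ_2 to 1/(1 − a) = 1/(1 − 44) = -1/43. Expand this rational in ℤ_2: compute digits iteratively via d_i = x_i mod 2, x_{i+1} = (x_i − d_i)/2. The first 5 digits are (1, 0, 1, 1, 1).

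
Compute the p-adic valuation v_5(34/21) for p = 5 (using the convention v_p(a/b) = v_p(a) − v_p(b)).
v_5(34/21) = 0

Factor powers of 5 from the numerator and denominator of the reduced fraction: 34 = 5^0 · 34 and 21 = 5^0 · 21. Apply v_p(a/b) = v_p(a) − v_p(b): v_5(34/21) = 0 − 0 = 0.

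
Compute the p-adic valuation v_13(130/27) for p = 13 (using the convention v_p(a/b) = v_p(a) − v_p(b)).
v_13(130/27) = 1

Factor powers of 13 from the numerator and denominator of the reduced fraction: 130 = 13^1 · 10 and 27 = 13^0 · 27. Apply v_p(a/b) = v_p(a) − v_p(b): v_13(130/27) = 1 − 0 = 1.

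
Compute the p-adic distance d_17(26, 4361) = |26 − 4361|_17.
d_17(26, 4361) = 1/289

Step 1 — x − y = 26 − 4361 = -4335. Step 2 — v_17(-4335) = 2 (factor: -4335 = −(17^2 · 15); the sign does not affect v_p). Step 3 — |x − y|_17 = 17^{-2} = 1/289.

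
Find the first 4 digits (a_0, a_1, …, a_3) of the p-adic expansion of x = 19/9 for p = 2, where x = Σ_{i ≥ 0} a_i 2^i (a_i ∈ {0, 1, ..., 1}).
(a_0, …, a_3) = (1, 1, 0, 1)

v_2(19/9) = 0 (numerator and denominator both coprime to 2), so x ∈ ℤ_2^×. Compute digits iteratively via a_i = x_i mod 2, x_{i+1} = (x_i − a_i)/2, with x_0 = x:
  x_0 = 19/9;  a_0 = 1;  x_1 = (x_0 − 1)/2 = 5/9
  x_1 = 5/9;  a_1 = 1;  x_2 = (x_1 − 1)/2 = -2/9
  x_2 = -2/9;  a_2 = 0;  x_3 = (x_2 − 0)/2 = -1/9
  x_3 = -1/9;  a_3 = 1;  x_4 = (x_3 − 1)/2 = -5/9
Digits: (1, 1, 0, 1).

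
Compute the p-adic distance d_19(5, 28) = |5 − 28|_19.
d_19(5, 28) = 1

Step 1 — x − y = 5 − 28 = -23. Step 2 — v_19(-23) = 0 (factor: -23 = −(19^0 · 23); the sign does not affect v_p). Step 3 — |x − y|_19 = 19^{0} = 1.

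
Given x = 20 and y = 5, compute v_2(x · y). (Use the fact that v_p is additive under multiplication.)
v_2(100) = 2

v_p(x) = 2 (factor: 20 = 2^2 · 5); v_p(y) = 0 (factor: 5 = 2^0 · 5). Additivity: v_p(xy) = v_p(x) + v_p(y) = 2 + 0 = 2. (Direct check: xy = 100 = 2^2 · (25).)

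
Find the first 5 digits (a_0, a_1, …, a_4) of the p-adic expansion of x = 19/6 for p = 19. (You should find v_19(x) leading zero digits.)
(a_0, …, a_4) = (0, 16, 15, 15, 15)

v_19(19/6) = 1, so a_0 = ... = a_0 = 0. Factor out: x = 19^1 · u with u = 1/6 a unit in ℤ_19. Expand u iteratively via a_{v+i} = u_i mod 19, u_{i+1} = (u_i − a_{v+i})/19:
  u_0 = 1/6;  a_1 = 16;  u_1 = (u_0 − 16)/19 = -5/6
  u_1 = -5/6;  a_2 = 15;  u_2 = (u_1 − 15)/19 = -5/6
  u_2 = -5/6;  a_3 = 15;  u_3 = (u_2 − 15)/19 = -5/6
  u_3 = -5/6;  a_4 = 15;  u_4 = (u_3 − 15)/19 = -5/6
Digits: (0, 16, 15, 15, 15).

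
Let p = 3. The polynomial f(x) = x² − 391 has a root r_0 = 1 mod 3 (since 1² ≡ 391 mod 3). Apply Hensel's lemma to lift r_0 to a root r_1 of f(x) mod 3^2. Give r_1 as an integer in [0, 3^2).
r_1 = 7 (mod 9)

Hensel's recurrence: r_{i+1} = r_i − f(r_i)·(f′(r_i))^{-1} mod 3^{i+2}, with f′(x) = 2x. Iterate:
  r_0 = 1 (mod 3)
  r_1 = 7 (mod 9)
Final: r_1 = 7, and one checks f(r_1) ≡ 0 mod 3^2.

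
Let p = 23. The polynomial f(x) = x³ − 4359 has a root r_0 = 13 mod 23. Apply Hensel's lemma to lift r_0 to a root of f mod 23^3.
r_2 = 5878 (mod 12167)

Hensel: r_{i+1} = r_i − f(r_i)/f′(r_i) mod 23^{i+2}, where f′(x) = 3x². Iterate:
  r_0 = 13 (mod 23)
  r_1 = 59 (mod 529)
  r_2 = 5878 (mod 12167)
Final: r = 5878 with f(r) ≡ 0 mod 23^3.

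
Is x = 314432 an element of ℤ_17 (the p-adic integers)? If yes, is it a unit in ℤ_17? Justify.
x ∈ ℤ_17 but not a unit; v_17(x) = 3 > 0

ℤ_17 = {x ∈ ℚ_17 : v_17(x) ≥ 0} and ℤ_17^× = {x ∈ ℤ_17 : v_17(x) = 0}. Here v_17(314432) = v_17(num) − v_17(den) = 3; compare against these criteria.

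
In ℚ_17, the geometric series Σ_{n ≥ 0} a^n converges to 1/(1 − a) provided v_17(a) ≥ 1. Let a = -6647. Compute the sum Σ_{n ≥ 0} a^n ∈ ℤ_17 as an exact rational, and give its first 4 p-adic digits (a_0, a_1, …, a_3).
Σ a^n = 1/(1 − a) = 1/6648;  first 4 digits = (1, 0, 11, 15)

v_17(a) = 2 ≥ 1, so the series converges in ℤ_17 to 1/(1 − a) = 1/(1 − (-6647)) = 1/6648. Expand this rational in ℤ_17: compute digits iteratively via d_i = x_i mod 17, x_{i+1} = (x_i − d_i)/17. The first 4 digits are (1, 0, 11, 15).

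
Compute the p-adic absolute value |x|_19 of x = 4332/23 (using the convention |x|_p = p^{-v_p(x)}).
|4332/23|_19 = 1/361

Step 1 — compute v_19(x) by factoring powers of 19 out of the numerator and denominator: v_19(4332/23) = 2. Step 2 — apply |x|_p = p^{-v_p(x)} = 19^{-2} = 1/361.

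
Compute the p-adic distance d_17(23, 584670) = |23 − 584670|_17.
d_17(23, 584670) = 1/83521

Step 1 — x − y = 23 − 584670 = -584647. Step 2 — v_17(-584647) = 4 (factor: -584647 = −(17^4 · 7); the sign does not affect v_p). Step 3 — |x − y|_17 = 17^{-4} = 1/83521.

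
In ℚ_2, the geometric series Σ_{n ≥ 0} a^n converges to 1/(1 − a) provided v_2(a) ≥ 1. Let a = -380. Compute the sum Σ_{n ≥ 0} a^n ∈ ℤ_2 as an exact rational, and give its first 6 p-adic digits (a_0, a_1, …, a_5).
Σ a^n = 1/(1 − a) = 1/381;  first 6 digits = (1, 0, 1, 0, 1, 0)

v_2(a) = 2 ≥ 1, so the series converges in ℤ_2 to 1/(1 − a) = 1/(1 − (-380)) = 1/381. Expand this rational in ℤ_2: compute digits iteratively via d_i = x_i mod 2, x_{i+1} = (x_i − d_i)/2. The first 6 digits are (1, 0, 1, 0, 1, 0).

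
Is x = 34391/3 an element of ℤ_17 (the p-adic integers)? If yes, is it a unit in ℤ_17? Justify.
x ∈ ℤ_17 but not a unit; v_17(x) = 3 > 0

ℤ_17 = {x ∈ ℚ_17 : v_17(x) ≥ 0} and ℤ_17^× = {x ∈ ℤ_17 : v_17(x) = 0}. Here v_17(34391/3) = v_17(num) − v_17(den) = 3; compare against these criteria.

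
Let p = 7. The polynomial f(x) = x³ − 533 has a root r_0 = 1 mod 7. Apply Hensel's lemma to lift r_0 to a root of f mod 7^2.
r_1 = 15 (mod 49)

Hensel: r_{i+1} = r_i − f(r_i)/f′(r_i) mod 7^{i+2}, where f′(x) = 3x². Iterate:
  r_0 = 1 (mod 7)
  r_1 = 15 (mod 49)
Final: r = 15 with f(r) ≡ 0 mod 7^2.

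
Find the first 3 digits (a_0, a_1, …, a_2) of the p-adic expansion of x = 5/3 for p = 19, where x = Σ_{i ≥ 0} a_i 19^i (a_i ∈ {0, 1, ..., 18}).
(a_0, …, a_2) = (8, 6, 6)

v_19(5/3) = 0 (numerator and denominator both coprime to 19), so x ∈ ℤ_19^×. Compute digits iteratively via a_i = x_i mod 19, x_{i+1} = (x_i − a_i)/19, with x_0 = x:
  x_0 = 5/3;  a_0 = 8;  x_1 = (x_0 − 8)/19 = -1/3
  x_1 = -1/3;  a_1 = 6;  x_2 = (x_1 − 6)/19 = -1/3
  x_2 = -1/3;  a_2 = 6;  x_3 = (x_2 − 6)/19 = -1/3
Digits: (8, 6, 6).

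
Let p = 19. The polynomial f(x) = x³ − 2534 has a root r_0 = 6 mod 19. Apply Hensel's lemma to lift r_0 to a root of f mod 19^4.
r_3 = 65081 (mod 130321)

Hensel: r_{i+1} = r_i − f(r_i)/f′(r_i) mod 19^{i+2}, where f′(x) = 3x². Iterate:
  r_0 = 6 (mod 19)
  r_1 = 101 (mod 361)
  r_2 = 3350 (mod 6859)
  r_3 = 65081 (mod 130321)
Final: r = 65081 with f(r) ≡ 0 mod 19^4.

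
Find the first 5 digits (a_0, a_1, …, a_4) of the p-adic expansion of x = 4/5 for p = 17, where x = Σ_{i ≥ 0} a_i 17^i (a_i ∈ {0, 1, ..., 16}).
(a_0, …, a_4) = (11, 13, 6, 3, 10)

v_17(4/5) = 0 (numerator and denominator both coprime to 17), so x ∈ ℤ_17^×. Compute digits iteratively via a_i = x_i mod 17, x_{i+1} = (x_i − a_i)/17, with x_0 = x:
  x_0 = 4/5;  a_0 = 11;  x_1 = (x_0 − 11)/17 = -3/5
  x_1 = -3/5;  a_1 = 13;  x_2 = (x_1 − 13)/17 = -4/5
  x_2 = -4/5;  a_2 = 6;  x_3 = (x_2 − 6)/17 = -2/5
  x_3 = -2/5;  a_3 = 3;  x_4 = (x_3 − 3)/17 = -1/5
  x_4 = -1/5;  a_4 = 10;  x_5 = (x_4 − 10)/17 = -3/5
Digits: (11, 13, 6, 3, 10).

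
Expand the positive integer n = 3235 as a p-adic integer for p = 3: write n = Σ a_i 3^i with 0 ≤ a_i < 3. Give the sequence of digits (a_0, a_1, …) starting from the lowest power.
(a_0, a_1, …) = (1, 1, 2, 2, 0, 1, 1, 1)

Repeated division by 3 gives the digits low-to-high: 3235 = 1 + 1·3^1 + 2·3^2 + 2·3^3 + 1·3^5 + 1·3^6 + 1·3^7. Digit sequence: (1, 1, 2, 2, 0, 1, 1, 1).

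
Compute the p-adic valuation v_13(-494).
v_13(-494) = 1

v_13(n) is the largest exponent k such that 13^k divides n. Factor out: -494 = -13^1 · 38. (Sign doesn't affect v_p.) So v_13(-494) = 1.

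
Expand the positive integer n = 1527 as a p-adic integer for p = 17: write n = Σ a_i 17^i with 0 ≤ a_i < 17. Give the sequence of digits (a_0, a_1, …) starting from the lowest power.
(a_0, a_1, …) = (14, 4, 5)

Repeated division by 17 gives the digits low-to-high: 1527 = 14 + 4·17^1 + 5·17^2. Digit sequence: (14, 4, 5).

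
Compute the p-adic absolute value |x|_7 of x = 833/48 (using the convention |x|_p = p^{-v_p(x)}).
|833/48|_7 = 1/49

Step 1 — compute v_7(x) by factoring powers of 7 out of the numerator and denominator: v_7(833/48) = 2. Step 2 — apply |x|_p = p^{-v_p(x)} = 7^{-2} = 1/49.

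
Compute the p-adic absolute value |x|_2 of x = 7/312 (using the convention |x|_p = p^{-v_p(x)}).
|7/312|_2 = 8

Step 1 — compute v_2(x) by factoring powers of 2 out of the numerator and denominator: v_2(7/312) = -3. Step 2 — apply |x|_p = p^{-v_p(x)} = 2^{3} = 8.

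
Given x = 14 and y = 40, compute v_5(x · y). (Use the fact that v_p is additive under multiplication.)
v_5(560) = 1

v_p(x) = 0 (factor: 14 = 5^0 · 14); v_p(y) = 1 (factor: 40 = 5^1 · 8). Additivity: v_p(xy) = v_p(x) + v_p(y) = 0 + 1 = 1. (Direct check: xy = 560 = 5^1 · (112).)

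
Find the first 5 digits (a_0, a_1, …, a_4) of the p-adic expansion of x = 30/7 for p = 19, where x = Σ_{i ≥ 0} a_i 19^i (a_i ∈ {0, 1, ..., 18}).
(a_0, …, a_4) = (7, 8, 5, 16, 10)

v_19(30/7) = 0 (numerator and denominator both coprime to 19), so x ∈ ℤ_19^×. Compute digits iteratively via a_i = x_i mod 19, x_{i+1} = (x_i − a_i)/19, with x_0 = x:
  x_0 = 30/7;  a_0 = 7;  x_1 = (x_0 − 7)/19 = -1/7
  x_1 = -1/7;  a_1 = 8;  x_2 = (x_1 − 8)/19 = -3/7
  x_2 = -3/7;  a_2 = 5;  x_3 = (x_2 − 5)/19 = -2/7
  x_3 = -2/7;  a_3 = 16;  x_4 = (x_3 − 16)/19 = -6/7
  x_4 = -6/7;  a_4 = 10;  x_5 = (x_4 − 10)/19 = -4/7
Digits: (7, 8, 5, 16, 10).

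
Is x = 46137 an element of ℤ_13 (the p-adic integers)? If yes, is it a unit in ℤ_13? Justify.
x ∈ ℤ_13 but not a unit; v_13(x) = 3 > 0

ℤ_13 = {x ∈ ℚ_13 : v_13(x) ≥ 0} and ℤ_13^× = {x ∈ ℤ_13 : v_13(x) = 0}. Here v_13(46137) = v_13(num) − v_13(den) = 3; compare against these criteria.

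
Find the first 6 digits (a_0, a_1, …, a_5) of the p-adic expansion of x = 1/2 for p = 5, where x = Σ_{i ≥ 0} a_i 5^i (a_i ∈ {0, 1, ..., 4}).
(a_0, …, a_5) = (3, 2, 2, 2, 2, 2)

v_5(1/2) = 0 (numerator and denominator both coprime to 5), so x ∈ ℤ_5^×. Compute digits iteratively via a_i = x_i mod 5, x_{i+1} = (x_i − a_i)/5, with x_0 = x:
  x_0 = 1/2;  a_0 = 3;  x_1 = (x_0 − 3)/5 = -1/2
  x_1 = -1/2;  a_1 = 2;  x_2 = (x_1 − 2)/5 = -1/2
  x_2 = -1/2;  a_2 = 2;  x_3 = (x_2 − 2)/5 = -1/2
  x_3 = -1/2;  a_3 = 2;  x_4 = (x_3 − 2)/5 = -1/2
  x_4 = -1/2;  a_4 = 2;  x_5 = (x_4 − 2)/5 = -1/2
  x_5 = -1/2;  a_5 = 2;  x_6 = (x_5 − 2)/5 = -1/2
Digits: (3, 2, 2, 2, 2, 2).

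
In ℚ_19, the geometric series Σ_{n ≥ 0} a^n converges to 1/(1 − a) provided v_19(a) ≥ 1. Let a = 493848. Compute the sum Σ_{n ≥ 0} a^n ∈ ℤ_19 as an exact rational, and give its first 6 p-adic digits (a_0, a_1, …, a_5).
Σ a^n = 1/(1 − a) = -1/493847;  first 6 digits = (1, 0, 0, 15, 3, 0)

v_19(a) = 3 ≥ 1, so the series converges in ℤ_19 to 1/(1 − a) = 1/(1 − 493848) = -1/493847. Expand this rational in ℤ_19: compute digits iteratively via d_i = x_i mod 19, x_{i+1} = (x_i − d_i)/19. The first 6 digits are (1, 0, 0, 15, 3, 0).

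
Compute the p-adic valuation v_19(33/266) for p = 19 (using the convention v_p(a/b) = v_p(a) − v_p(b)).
v_19(33/266) = -1

Factor powers of 19 from the numerator and denominator of the reduced fraction: 33 = 19^0 · 33 and 266 = 19^1 · 14. Apply v_p(a/b) = v_p(a) − v_p(b): v_19(33/266) = 0 − 1 = -1.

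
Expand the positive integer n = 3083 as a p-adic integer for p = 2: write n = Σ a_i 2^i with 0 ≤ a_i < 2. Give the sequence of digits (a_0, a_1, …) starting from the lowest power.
(a_0, a_1, …) = (1, 1, 0, 1, 0, 0, 0, 0, 0, 0, 1, 1)

Repeated division by 2 gives the digits low-to-high: 3083 = 1 + 1·2^1 + 1·2^3 + 1·2^10 + 1·2^11. Digit sequence: (1, 1, 0, 1, 0, 0, 0, 0, 0, 0, 1, 1).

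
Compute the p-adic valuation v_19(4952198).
v_19(4952198) = 5

v_19(n) is the largest exponent k such that 19^k divides n. Factor out: 4952198 = 19^5 · 2. (Sign doesn't affect v_p.) So v_19(4952198) = 5.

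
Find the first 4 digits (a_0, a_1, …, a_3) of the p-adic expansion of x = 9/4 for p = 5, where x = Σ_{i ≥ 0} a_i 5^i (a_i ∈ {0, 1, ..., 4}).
(a_0, …, a_3) = (1, 4, 3, 3)

v_5(9/4) = 0 (numerator and denominator both coprime to 5), so x ∈ ℤ_5^×. Compute digits iteratively via a_i = x_i mod 5, x_{i+1} = (x_i − a_i)/5, with x_0 = x:
  x_0 = 9/4;  a_0 = 1;  x_1 = (x_0 − 1)/5 = 1/4
  x_1 = 1/4;  a_1 = 4;  x_2 = (x_1 − 4)/5 = -3/4
  x_2 = -3/4;  a_2 = 3;  x_3 = (x_2 − 3)/5 = -3/4
  x_3 = -3/4;  a_3 = 3;  x_4 = (x_3 − 3)/5 = -3/4
Digits: (1, 4, 3, 3).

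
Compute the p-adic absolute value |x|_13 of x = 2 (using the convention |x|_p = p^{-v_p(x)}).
|2|_13 = 1

Step 1 — compute v_13(x) by factoring powers of 13 out of the numerator and denominator: v_13(2) = 0. Step 2 — apply |x|_p = p^{-v_p(x)} = 13^{0} = 1.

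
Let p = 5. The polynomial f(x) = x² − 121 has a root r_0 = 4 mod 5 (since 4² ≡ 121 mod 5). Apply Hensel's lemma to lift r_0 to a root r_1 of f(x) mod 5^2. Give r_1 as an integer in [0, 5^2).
r_1 = 14 (mod 25)

Hensel's recurrence: r_{i+1} = r_i − f(r_i)·(f′(r_i))^{-1} mod 5^{i+2}, with f′(x) = 2x. Iterate:
  r_0 = 4 (mod 5)
  r_1 = 14 (mod 25)
Final: r_1 = 14, and one checks f(r_1) ≡ 0 mod 5^2.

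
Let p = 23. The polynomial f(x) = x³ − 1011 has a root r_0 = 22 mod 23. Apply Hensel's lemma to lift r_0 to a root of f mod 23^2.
r_1 = 160 (mod 529)

Hensel: r_{i+1} = r_i − f(r_i)/f′(r_i) mod 23^{i+2}, where f′(x) = 3x². Iterate:
  r_0 = 22 (mod 23)
  r_1 = 160 (mod 529)
Final: r = 160 with f(r) ≡ 0 mod 23^2.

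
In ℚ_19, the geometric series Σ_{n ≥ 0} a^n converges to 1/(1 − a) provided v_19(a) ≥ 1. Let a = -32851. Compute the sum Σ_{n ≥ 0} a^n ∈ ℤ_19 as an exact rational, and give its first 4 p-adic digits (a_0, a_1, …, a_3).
Σ a^n = 1/(1 − a) = 1/32852;  first 4 digits = (1, 0, 4, 14)

v_19(a) = 2 ≥ 1, so the series converges in ℤ_19 to 1/(1 − a) = 1/(1 − (-32851)) = 1/32852. Expand this rational in ℤ_19: compute digits iteratively via d_i = x_i mod 19, x_{i+1} = (x_i − d_i)/19. The first 4 digits are (1, 0, 4, 14).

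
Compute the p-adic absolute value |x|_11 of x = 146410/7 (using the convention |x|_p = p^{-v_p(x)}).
|146410/7|_11 = 1/14641

Step 1 — compute v_11(x) by factoring powers of 11 out of the numerator and denominator: v_11(146410/7) = 4. Step 2 — apply |x|_p = p^{-v_p(x)} = 11^{-4} = 1/14641.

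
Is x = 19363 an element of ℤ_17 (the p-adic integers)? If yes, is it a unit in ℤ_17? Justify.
x ∈ ℤ_17 but not a unit; v_17(x) = 2 > 0

ℤ_17 = {x ∈ ℚ_17 : v_17(x) ≥ 0} and ℤ_17^× = {x ∈ ℤ_17 : v_17(x) = 0}. Here v_17(19363) = v_17(num) − v_17(den) = 2; compare against these criteria.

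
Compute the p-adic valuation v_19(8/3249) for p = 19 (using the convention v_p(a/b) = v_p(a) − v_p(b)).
v_19(8/3249) = -2

Factor powers of 19 from the numerator and denominator of the reduced fraction: 8 = 19^0 · 8 and 3249 = 19^2 · 9. Apply v_p(a/b) = v_p(a) − v_p(b): v_19(8/3249) = 0 − 2 = -2.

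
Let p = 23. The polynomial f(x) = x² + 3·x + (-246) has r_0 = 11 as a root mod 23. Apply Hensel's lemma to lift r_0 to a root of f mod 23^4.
r_3 = 229643 (mod 279841)

Hensel: r_{i+1} = r_i − f(r_i)·(f′(r_i))^{-1} mod 23^{i+2}, f′(x) = 2x + 3. Iterate:
  r_0 = 11 (mod 23)
  r_1 = 57 (mod 529)
  r_2 = 10637 (mod 12167)
  r_3 = 229643 (mod 279841)
Final: r = 229643 satisfies f(r) ≡ 0 mod 23^4.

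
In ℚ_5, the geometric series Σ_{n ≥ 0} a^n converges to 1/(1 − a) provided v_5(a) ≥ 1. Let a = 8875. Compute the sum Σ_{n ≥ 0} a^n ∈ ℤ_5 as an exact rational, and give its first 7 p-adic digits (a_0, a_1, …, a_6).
Σ a^n = 1/(1 − a) = -1/8874;  first 7 digits = (1, 0, 0, 1, 4, 2, 1)

v_5(a) = 3 ≥ 1, so the series converges in ℤ_5 to 1/(1 − a) = 1/(1 − 8875) = -1/8874. Expand this rational in ℤ_5: compute digits iteratively via d_i = x_i mod 5, x_{i+1} = (x_i − d_i)/5. The first 7 digits are (1, 0, 0, 1, 4, 2, 1).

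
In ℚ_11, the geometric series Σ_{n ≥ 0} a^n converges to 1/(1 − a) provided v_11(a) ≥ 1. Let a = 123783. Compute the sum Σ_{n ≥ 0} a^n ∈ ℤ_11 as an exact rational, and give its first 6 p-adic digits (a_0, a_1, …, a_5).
Σ a^n = 1/(1 − a) = -1/123782;  first 6 digits = (1, 0, 0, 5, 8, 0)

v_11(a) = 3 ≥ 1, so the series converges in ℤ_11 to 1/(1 − a) = 1/(1 − 123783) = -1/123782. Expand this rational in ℤ_11: compute digits iteratively via d_i = x_i mod 11, x_{i+1} = (x_i − d_i)/11. The first 6 digits are (1, 0, 0, 5, 8, 0).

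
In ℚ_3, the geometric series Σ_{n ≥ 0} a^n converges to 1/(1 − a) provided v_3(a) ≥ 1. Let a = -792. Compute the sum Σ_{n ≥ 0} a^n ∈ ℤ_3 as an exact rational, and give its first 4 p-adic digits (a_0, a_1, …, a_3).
Σ a^n = 1/(1 − a) = 1/793;  first 4 digits = (1, 0, 2, 0)

v_3(a) = 2 ≥ 1, so the series converges in ℤ_3 to 1/(1 − a) = 1/(1 − (-792)) = 1/793. Expand this rational in ℤ_3: compute digits iteratively via d_i = x_i mod 3, x_{i+1} = (x_i − d_i)/3. The first 4 digits are (1, 0, 2, 0).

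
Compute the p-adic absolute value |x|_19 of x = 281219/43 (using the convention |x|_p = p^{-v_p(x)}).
|281219/43|_19 = 1/6859

Step 1 — compute v_19(x) by factoring powers of 19 out of the numerator and denominator: v_19(281219/43) = 3. Step 2 — apply |x|_p = p^{-v_p(x)} = 19^{-3} = 1/6859.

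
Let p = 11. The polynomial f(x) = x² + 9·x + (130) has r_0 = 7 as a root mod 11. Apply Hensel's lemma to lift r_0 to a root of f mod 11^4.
r_3 = 5089 (mod 14641)

Hensel: r_{i+1} = r_i − f(r_i)·(f′(r_i))^{-1} mod 11^{i+2}, f′(x) = 2x + 9. Iterate:
  r_0 = 7 (mod 11)
  r_1 = 7 (mod 121)
  r_2 = 1096 (mod 1331)
  r_3 = 5089 (mod 14641)
Final: r = 5089 satisfies f(r) ≡ 0 mod 11^4.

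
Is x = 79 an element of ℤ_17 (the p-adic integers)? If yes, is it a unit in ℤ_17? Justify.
x ∈ ℤ_17^× (unit); v_17(x) = 0

ℤ_17 = {x ∈ ℚ_17 : v_17(x) ≥ 0} and ℤ_17^× = {x ∈ ℤ_17 : v_17(x) = 0}. Here v_17(79) = v_17(num) − v_17(den) = 0; compare against these criteria.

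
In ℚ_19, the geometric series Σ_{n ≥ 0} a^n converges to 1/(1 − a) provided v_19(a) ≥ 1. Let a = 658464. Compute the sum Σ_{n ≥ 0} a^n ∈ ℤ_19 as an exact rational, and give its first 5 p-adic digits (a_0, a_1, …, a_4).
Σ a^n = 1/(1 − a) = -1/658463;  first 5 digits = (1, 0, 0, 1, 5)

v_19(a) = 3 ≥ 1, so the series converges in ℤ_19 to 1/(1 − a) = 1/(1 − 658464) = -1/658463. Expand this rational in ℤ_19: compute digits iteratively via d_i = x_i mod 19, x_{i+1} = (x_i − d_i)/19. The first 5 digits are (1, 0, 0, 1, 5).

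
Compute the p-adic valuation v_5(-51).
v_5(-51) = 0

v_5(n) is the largest exponent k such that 5^k divides n. Factor out: -51 = -5^0 · 51. (Sign doesn't affect v_p.) So v_5(-51) = 0.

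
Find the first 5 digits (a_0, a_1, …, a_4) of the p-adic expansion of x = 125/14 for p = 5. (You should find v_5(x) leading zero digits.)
(a_0, …, a_4) = (0, 0, 0, 4, 1)

v_5(125/14) = 3, so a_0 = ... = a_2 = 0. Factor out: x = 5^3 · u with u = 1/14 a unit in ℤ_5. Expand u iteratively via a_{v+i} = u_i mod 5, u_{i+1} = (u_i − a_{v+i})/5:
  u_0 = 1/14;  a_3 = 4;  u_1 = (u_0 − 4)/5 = -11/14
  u_1 = -11/14;  a_4 = 1;  u_2 = (u_1 − 1)/5 = -5/14
Digits: (0, 0, 0, 4, 1).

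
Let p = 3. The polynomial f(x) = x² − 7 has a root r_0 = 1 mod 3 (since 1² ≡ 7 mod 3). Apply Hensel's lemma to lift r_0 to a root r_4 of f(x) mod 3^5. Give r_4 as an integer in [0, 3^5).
r_4 = 175 (mod 243)

Hensel's recurrence: r_{i+1} = r_i − f(r_i)·(f′(r_i))^{-1} mod 3^{i+2}, with f′(x) = 2x. Iterate:
  r_0 = 1 (mod 3)
  r_1 = 4 (mod 9)
  r_2 = 13 (mod 27)
  r_3 = 13 (mod 81)
  r_4 = 175 (mod 243)
Final: r_4 = 175, and one checks f(r_4) ≡ 0 mod 3^5.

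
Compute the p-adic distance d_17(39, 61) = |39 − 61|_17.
d_17(39, 61) = 1

Step 1 — x − y = 39 − 61 = -22. Step 2 — v_17(-22) = 0 (factor: -22 = −(17^0 · 22); the sign does not affect v_p). Step 3 — |x − y|_17 = 17^{0} = 1.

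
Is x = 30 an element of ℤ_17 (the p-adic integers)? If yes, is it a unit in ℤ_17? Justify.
x ∈ ℤ_17^× (unit); v_17(x) = 0

ℤ_17 = {x ∈ ℚ_17 : v_17(x) ≥ 0} and ℤ_17^× = {x ∈ ℤ_17 : v_17(x) = 0}. Here v_17(30) = v_17(num) − v_17(den) = 0; compare against these criteria.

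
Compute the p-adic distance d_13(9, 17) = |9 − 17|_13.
d_13(9, 17) = 1

Step 1 — x − y = 9 − 17 = -8. Step 2 — v_13(-8) = 0 (factor: -8 = −(13^0 · 8); the sign does not affect v_p). Step 3 — |x − y|_13 = 13^{0} = 1.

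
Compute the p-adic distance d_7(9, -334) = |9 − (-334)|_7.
d_7(9, -334) = 1/343

Step 1 — x − y = 9 − (-334) = 343. Step 2 — v_7(343) = 3 (factor: 343 = (7^3 · 1); the sign does not affect v_p). Step 3 — |x − y|_7 = 7^{-3} = 1/343.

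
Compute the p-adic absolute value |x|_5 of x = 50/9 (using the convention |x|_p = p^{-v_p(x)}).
|50/9|_5 = 1/25

Step 1 — compute v_5(x) by factoring powers of 5 out of the numerator and denominator: v_5(50/9) = 2. Step 2 — apply |x|_p = p^{-v_p(x)} = 5^{-2} = 1/25.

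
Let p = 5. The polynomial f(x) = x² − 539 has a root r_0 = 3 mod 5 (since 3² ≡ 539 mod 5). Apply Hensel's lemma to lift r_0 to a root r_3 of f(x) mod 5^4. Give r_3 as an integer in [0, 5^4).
r_3 = 233 (mod 625)

Hensel's recurrence: r_{i+1} = r_i − f(r_i)·(f′(r_i))^{-1} mod 5^{i+2}, with f′(x) = 2x. Iterate:
  r_0 = 3 (mod 5)
  r_1 = 8 (mod 25)
  r_2 = 108 (mod 125)
  r_3 = 233 (mod 625)
Final: r_3 = 233, and one checks f(r_3) ≡ 0 mod 5^4.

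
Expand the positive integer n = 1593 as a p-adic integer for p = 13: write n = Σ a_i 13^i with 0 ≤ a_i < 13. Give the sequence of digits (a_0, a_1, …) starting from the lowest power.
(a_0, a_1, …) = (7, 5, 9)

Repeated division by 13 gives the digits low-to-high: 1593 = 7 + 5·13^1 + 9·13^2. Digit sequence: (7, 5, 9).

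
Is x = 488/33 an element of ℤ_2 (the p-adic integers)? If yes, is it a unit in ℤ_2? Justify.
x ∈ ℤ_2 but not a unit; v_2(x) = 3 > 0

ℤ_2 = {x ∈ ℚ_2 : v_2(x) ≥ 0} and ℤ_2^× = {x ∈ ℤ_2 : v_2(x) = 0}. Here v_2(488/33) = v_2(num) − v_2(den) = 3; compare against these criteria.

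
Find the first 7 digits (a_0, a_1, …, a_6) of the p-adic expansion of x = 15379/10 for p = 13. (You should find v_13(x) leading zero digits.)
(a_0, …, a_6) = (0, 0, 0, 2, 9, 11, 3)

v_13(15379/10) = 3, so a_0 = ... = a_2 = 0. Factor out: x = 13^3 · u with u = 7/10 a unit in ℤ_13. Expand u iteratively via a_{v+i} = u_i mod 13, u_{i+1} = (u_i − a_{v+i})/13:
  u_0 = 7/10;  a_3 = 2;  u_1 = (u_0 − 2)/13 = -1/10
  u_1 = -1/10;  a_4 = 9;  u_2 = (u_1 − 9)/13 = -7/10
  u_2 = -7/10;  a_5 = 11;  u_3 = (u_2 − 11)/13 = -9/10
  u_3 = -9/10;  a_6 = 3;  u_4 = (u_3 − 3)/13 = -3/10
Digits: (0, 0, 0, 2, 9, 11, 3).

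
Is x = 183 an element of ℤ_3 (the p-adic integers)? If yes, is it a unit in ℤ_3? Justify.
x ∈ ℤ_3 but not a unit; v_3(x) = 1 > 0

ℤ_3 = {x ∈ ℚ_3 : v_3(x) ≥ 0} and ℤ_3^× = {x ∈ ℤ_3 : v_3(x) = 0}. Here v_3(183) = v_3(num) − v_3(den) = 1; compare against these criteria.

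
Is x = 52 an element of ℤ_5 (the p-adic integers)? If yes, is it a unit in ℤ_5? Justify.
x ∈ ℤ_5^× (unit); v_5(x) = 0

ℤ_5 = {x ∈ ℚ_5 : v_5(x) ≥ 0} and ℤ_5^× = {x ∈ ℤ_5 : v_5(x) = 0}. Here v_5(52) = v_5(num) − v_5(den) = 0; compare against these criteria.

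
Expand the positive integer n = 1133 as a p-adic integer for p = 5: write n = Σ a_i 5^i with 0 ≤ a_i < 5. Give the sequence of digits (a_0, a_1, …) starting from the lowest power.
(a_0, a_1, …) = (3, 1, 0, 4, 1)

Repeated division by 5 gives the digits low-to-high: 1133 = 3 + 1·5^1 + 4·5^3 + 1·5^4. Digit sequence: (3, 1, 0, 4, 1).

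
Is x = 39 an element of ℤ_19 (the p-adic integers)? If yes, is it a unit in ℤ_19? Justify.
x ∈ ℤ_19^× (unit); v_19(x) = 0

ℤ_19 = {x ∈ ℚ_19 : v_19(x) ≥ 0} and ℤ_19^× = {x ∈ ℤ_19 : v_19(x) = 0}. Here v_19(39) = v_19(num) − v_19(den) = 0; compare against these criteria.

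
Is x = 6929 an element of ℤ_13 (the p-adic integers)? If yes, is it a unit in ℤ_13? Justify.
x ∈ ℤ_13 but not a unit; v_13(x) = 2 > 0

ℤ_13 = {x ∈ ℚ_13 : v_13(x) ≥ 0} and ℤ_13^× = {x ∈ ℤ_13 : v_13(x) = 0}. Here v_13(6929) = v_13(num) − v_13(den) = 2; compare against these criteria.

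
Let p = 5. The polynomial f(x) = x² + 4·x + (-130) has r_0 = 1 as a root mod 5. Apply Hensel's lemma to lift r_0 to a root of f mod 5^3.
r_2 = 1 (mod 125)

Hensel: r_{i+1} = r_i − f(r_i)·(f′(r_i))^{-1} mod 5^{i+2}, f′(x) = 2x + 4. Iterate:
  r_0 = 1 (mod 5)
  r_1 = 1 (mod 25)
  r_2 = 1 (mod 125)
Final: r = 1 satisfies f(r) ≡ 0 mod 5^3.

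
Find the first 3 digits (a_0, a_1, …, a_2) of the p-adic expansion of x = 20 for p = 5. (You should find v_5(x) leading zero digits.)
(a_0, …, a_2) = (0, 4, 0)

v_5(20) = 1, so a_0 = ... = a_0 = 0. Factor out: x = 5^1 · u with u = 4 a unit in ℤ_5. Expand u iteratively via a_{v+i} = u_i mod 5, u_{i+1} = (u_i − a_{v+i})/5:
  u_0 = 4;  a_1 = 4;  u_1 = (u_0 − 4)/5 = 0
  u_1 = 0;  a_2 = 0;  u_2 = (u_1 − 0)/5 = 0
Digits: (0, 4, 0).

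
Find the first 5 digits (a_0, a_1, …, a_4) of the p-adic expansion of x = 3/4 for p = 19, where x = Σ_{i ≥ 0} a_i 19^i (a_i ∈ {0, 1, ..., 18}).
(a_0, …, a_4) = (15, 4, 14, 4, 14)

v_19(3/4) = 0 (numerator and denominator both coprime to 19), so x ∈ ℤ_19^×. Compute digits iteratively via a_i = x_i mod 19, x_{i+1} = (x_i − a_i)/19, with x_0 = x:
  x_0 = 3/4;  a_0 = 15;  x_1 = (x_0 − 15)/19 = -3/4
  x_1 = -3/4;  a_1 = 4;  x_2 = (x_1 − 4)/19 = -1/4
  x_2 = -1/4;  a_2 = 14;  x_3 = (x_2 − 14)/19 = -3/4
  x_3 = -3/4;  a_3 = 4;  x_4 = (x_3 − 4)/19 = -1/4
  x_4 = -1/4;  a_4 = 14;  x_5 = (x_4 − 14)/19 = -3/4
Digits: (15, 4, 14, 4, 14).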